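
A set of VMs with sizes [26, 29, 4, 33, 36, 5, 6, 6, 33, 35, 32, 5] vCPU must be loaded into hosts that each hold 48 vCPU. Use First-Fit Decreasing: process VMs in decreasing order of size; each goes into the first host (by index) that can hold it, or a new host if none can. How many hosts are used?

7

Sorted descending: 36, 35, 33, 33, 32, 29, 26, 6, 6, 5, 5, 4.
host 1: place 36 vCPU, 12 vCPU left
host 2: place 35 vCPU, 13 vCPU left
host 3: place 33 vCPU, 15 vCPU left
host 4: place 33 vCPU, 15 vCPU left
host 5: place 32 vCPU, 16 vCPU left
host 6: place 29 vCPU, 19 vCPU left
host 7: place 26 vCPU, 22 vCPU left
host 1: place 6 vCPU, 6 vCPU left
host 1: place 6 vCPU, 0 vCPU left
host 2: place 5 vCPU, 8 vCPU left
host 2: place 5 vCPU, 3 vCPU left
host 3: place 4 vCPU, 11 vCPU left
Final hosts: [36,6,6] [35,5,5] [33,4] [33] [32] [29] [26].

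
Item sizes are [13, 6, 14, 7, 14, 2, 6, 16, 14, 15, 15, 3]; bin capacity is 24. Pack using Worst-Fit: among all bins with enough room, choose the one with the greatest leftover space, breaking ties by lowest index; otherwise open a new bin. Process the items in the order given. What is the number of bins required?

bin 1: place 13, 11 left
bin 1: place 6, 5 left
bin 2: place 14, 10 left
bin 2: place 7, 3 left
bin 3: place 14, 10 left
bin 3: place 2, 8 left
bin 3: place 6, 2 left
bin 4: place 16, 8 left
bin 5: place 14, 10 left
bin 6: place 15, 9 left
bin 7: place 15, 9 left
bin 5: place 3, 7 left
Final bins: [13,6] [14,7] [14,2,6] [16] [14,3] [15] [15].

7 bins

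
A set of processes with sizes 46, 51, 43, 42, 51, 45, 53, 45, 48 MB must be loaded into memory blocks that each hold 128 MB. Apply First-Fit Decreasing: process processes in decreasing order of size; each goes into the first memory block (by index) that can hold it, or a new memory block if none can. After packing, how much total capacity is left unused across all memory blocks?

216

Sorted descending: 53, 51, 51, 48, 46, 45, 45, 43, 42.
memory block 1: place 53 MB, 75 MB left
memory block 1: place 51 MB, 24 MB left
memory block 2: place 51 MB, 77 MB left
memory block 2: place 48 MB, 29 MB left
memory block 3: place 46 MB, 82 MB left
memory block 3: place 45 MB, 37 MB left
memory block 4: place 45 MB, 83 MB left
memory block 4: place 43 MB, 40 MB left
memory block 5: place 42 MB, 86 MB left
5 memory blocks × 128 MB = 640 MB; used 424 MB; unused 216 MB.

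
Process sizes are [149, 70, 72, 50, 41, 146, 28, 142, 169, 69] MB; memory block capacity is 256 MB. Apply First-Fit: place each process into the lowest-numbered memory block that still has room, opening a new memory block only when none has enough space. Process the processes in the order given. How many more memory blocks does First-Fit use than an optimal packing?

1

First-Fit: [149,70,28] [72,50,41,69] [146] [142] [169] → 5 memory blocks.
Total size 936 MB; any packing needs at least ⌈936/256⌉ = 4 memory blocks.
An optimal packing achieves that bound: [169,72] [149,70,28] [146,69,41] [142,50] → 4 memory blocks.
Excess: 5 − 4 = 1.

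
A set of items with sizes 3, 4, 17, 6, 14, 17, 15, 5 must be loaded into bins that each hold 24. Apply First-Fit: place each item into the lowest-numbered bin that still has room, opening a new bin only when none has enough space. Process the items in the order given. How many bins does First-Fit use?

3 → bin 1 (remaining 21)
4 → bin 1 (remaining 17)
17 → bin 1 (remaining 0)
6 → bin 2 (remaining 18)
14 → bin 2 (remaining 4)
17 → bin 3 (remaining 7)
15 → bin 4 (remaining 9)
5 → bin 3 (remaining 2)

4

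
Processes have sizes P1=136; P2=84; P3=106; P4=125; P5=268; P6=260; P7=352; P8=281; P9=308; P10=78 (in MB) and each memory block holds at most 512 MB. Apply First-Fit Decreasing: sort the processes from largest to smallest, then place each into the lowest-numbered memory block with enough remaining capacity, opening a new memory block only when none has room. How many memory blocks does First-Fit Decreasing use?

Sorted descending: 352, 308, 281, 268, 260, 136, 125, 106, 84, 78.
memory block 1: place 352 MB, 160 MB left
memory block 2: place 308 MB, 204 MB left
memory block 3: place 281 MB, 231 MB left
memory block 4: place 268 MB, 244 MB left
memory block 5: place 260 MB, 252 MB left
memory block 1: place 136 MB, 24 MB left
memory block 2: place 125 MB, 79 MB left
memory block 3: place 106 MB, 125 MB left
memory block 3: place 84 MB, 41 MB left
memory block 2: place 78 MB, 1 MB left
Final memory blocks: [352,136] [308,125,78] [281,106,84] [268] [260].

5 memory blocks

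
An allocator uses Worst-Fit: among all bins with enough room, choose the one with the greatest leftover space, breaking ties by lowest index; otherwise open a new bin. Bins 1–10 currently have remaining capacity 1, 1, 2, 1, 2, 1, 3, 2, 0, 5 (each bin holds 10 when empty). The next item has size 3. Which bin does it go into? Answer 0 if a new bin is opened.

Bins with room: bin 7 (3), bin 10 (5).
Most room is bin 10 with 5 free.

10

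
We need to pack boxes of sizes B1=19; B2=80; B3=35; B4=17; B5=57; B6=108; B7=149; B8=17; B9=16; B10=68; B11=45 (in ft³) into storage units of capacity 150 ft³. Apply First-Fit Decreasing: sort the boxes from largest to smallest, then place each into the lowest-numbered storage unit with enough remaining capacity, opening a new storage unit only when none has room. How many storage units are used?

5 storage units

Sorted descending: 149, 108, 80, 68, 57, 45, 35, 19, 17, 17, 16.
149 ft³ → storage unit 1 (remaining 1 ft³)
108 ft³ → storage unit 2 (remaining 42 ft³)
80 ft³ → storage unit 3 (remaining 70 ft³)
68 ft³ → storage unit 3 (remaining 2 ft³)
57 ft³ → storage unit 4 (remaining 93 ft³)
45 ft³ → storage unit 4 (remaining 48 ft³)
35 ft³ → storage unit 2 (remaining 7 ft³)
19 ft³ → storage unit 4 (remaining 29 ft³)
17 ft³ → storage unit 4 (remaining 12 ft³)
17 ft³ → storage unit 5 (remaining 133 ft³)
16 ft³ → storage unit 5 (remaining 117 ft³)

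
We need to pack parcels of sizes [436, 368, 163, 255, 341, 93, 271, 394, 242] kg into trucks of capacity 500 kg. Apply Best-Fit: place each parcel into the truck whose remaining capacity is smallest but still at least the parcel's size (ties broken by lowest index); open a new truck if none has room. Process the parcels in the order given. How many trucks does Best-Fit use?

436 kg → truck 1 (remaining 64 kg)
368 kg → truck 2 (remaining 132 kg)
163 kg → truck 3 (remaining 337 kg)
255 kg → truck 3 (remaining 82 kg)
341 kg → truck 4 (remaining 159 kg)
93 kg → truck 2 (remaining 39 kg)
271 kg → truck 5 (remaining 229 kg)
394 kg → truck 6 (remaining 106 kg)
242 kg → truck 7 (remaining 258 kg)

7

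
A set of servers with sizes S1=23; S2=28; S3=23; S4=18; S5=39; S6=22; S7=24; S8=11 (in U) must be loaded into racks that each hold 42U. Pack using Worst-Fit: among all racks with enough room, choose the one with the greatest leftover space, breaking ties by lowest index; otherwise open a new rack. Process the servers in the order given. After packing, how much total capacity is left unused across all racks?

rack 1: place S1 (23U), 19U left
rack 2: place S2 (28U), 14U left
rack 3: place S3 (23U), 19U left
rack 1: place S4 (18U), 1U left
rack 4: place S5 (39U), 3U left
rack 5: place S6 (22U), 20U left
rack 6: place S7 (24U), 18U left
rack 5: place S8 (11U), 9U left
6 racks × 42U = 252U; used 188U; unused 64U.

64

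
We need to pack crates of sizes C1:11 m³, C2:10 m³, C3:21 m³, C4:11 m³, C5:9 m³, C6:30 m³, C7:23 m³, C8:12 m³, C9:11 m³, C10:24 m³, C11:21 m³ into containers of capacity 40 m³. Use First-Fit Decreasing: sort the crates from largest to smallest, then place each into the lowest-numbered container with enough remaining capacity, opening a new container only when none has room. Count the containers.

6 containers

Sorted descending: 30, 24, 23, 21, 21, 12, 11, 11, 11, 10, 9.
container 1: place 30 m³, 10 m³ left
container 2: place 24 m³, 16 m³ left
container 3: place 23 m³, 17 m³ left
container 4: place 21 m³, 19 m³ left
container 5: place 21 m³, 19 m³ left
container 2: place 12 m³, 4 m³ left
container 3: place 11 m³, 6 m³ left
container 4: place 11 m³, 8 m³ left
container 5: place 11 m³, 8 m³ left
container 1: place 10 m³, 0 m³ left
container 6: place 9 m³, 31 m³ left
Final containers: [30,10] [24,12] [23,11] [21,11] [21,11] [9].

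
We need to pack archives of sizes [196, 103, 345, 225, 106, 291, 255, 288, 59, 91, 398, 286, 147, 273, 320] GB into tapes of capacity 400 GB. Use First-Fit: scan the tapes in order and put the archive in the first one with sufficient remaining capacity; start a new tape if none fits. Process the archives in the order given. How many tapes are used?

196 GB → tape 1 (remaining 204 GB)
103 GB → tape 1 (remaining 101 GB)
345 GB → tape 2 (remaining 55 GB)
225 GB → tape 3 (remaining 175 GB)
106 GB → tape 3 (remaining 69 GB)
291 GB → tape 4 (remaining 109 GB)
255 GB → tape 5 (remaining 145 GB)
288 GB → tape 6 (remaining 112 GB)
59 GB → tape 1 (remaining 42 GB)
91 GB → tape 4 (remaining 18 GB)
398 GB → tape 7 (remaining 2 GB)
286 GB → tape 8 (remaining 114 GB)
147 GB → tape 9 (remaining 253 GB)
273 GB → tape 10 (remaining 127 GB)
320 GB → tape 11 (remaining 80 GB)
Final tapes: [196,103,59] [345] [225,106] [291,91] [255] [288] [398] [286] [147] [273] [320].

11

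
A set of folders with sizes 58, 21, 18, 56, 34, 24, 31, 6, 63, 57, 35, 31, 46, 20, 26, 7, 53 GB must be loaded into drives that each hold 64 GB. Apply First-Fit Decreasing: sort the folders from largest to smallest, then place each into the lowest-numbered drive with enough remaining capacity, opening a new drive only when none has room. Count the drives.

10

Sorted descending: 63, 58, 57, 56, 53, 46, 35, 34, 31, 31, 26, 24, 21, 20, 18, 7, 6.
63 GB → drive 1 (remaining 1 GB)
58 GB → drive 2 (remaining 6 GB)
57 GB → drive 3 (remaining 7 GB)
56 GB → drive 4 (remaining 8 GB)
53 GB → drive 5 (remaining 11 GB)
46 GB → drive 6 (remaining 18 GB)
35 GB → drive 7 (remaining 29 GB)
34 GB → drive 8 (remaining 30 GB)
31 GB → drive 9 (remaining 33 GB)
31 GB → drive 9 (remaining 2 GB)
26 GB → drive 7 (remaining 3 GB)
24 GB → drive 8 (remaining 6 GB)
21 GB → drive 10 (remaining 43 GB)
20 GB → drive 10 (remaining 23 GB)
18 GB → drive 6 (remaining 0 GB)
7 GB → drive 3 (remaining 0 GB)
6 GB → drive 2 (remaining 0 GB)
Final drives: [63] [58,6] [57,7] [56] [53] [46,18] [35,26] [34,24] [31,31] [21,20].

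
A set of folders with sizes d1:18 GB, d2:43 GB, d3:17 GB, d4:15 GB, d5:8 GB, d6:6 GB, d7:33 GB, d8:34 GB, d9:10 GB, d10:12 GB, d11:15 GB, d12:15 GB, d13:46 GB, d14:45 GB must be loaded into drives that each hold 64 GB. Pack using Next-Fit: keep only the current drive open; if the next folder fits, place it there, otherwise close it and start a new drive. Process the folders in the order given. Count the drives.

7

d1 (18 GB) → drive 1 (remaining 46 GB)
d2 (43 GB) → drive 1 (remaining 3 GB)
d3 (17 GB) → drive 2 (remaining 47 GB)
d4 (15 GB) → drive 2 (remaining 32 GB)
d5 (8 GB) → drive 2 (remaining 24 GB)
d6 (6 GB) → drive 2 (remaining 18 GB)
d7 (33 GB) → drive 3 (remaining 31 GB)
d8 (34 GB) → drive 4 (remaining 30 GB)
d9 (10 GB) → drive 4 (remaining 20 GB)
d10 (12 GB) → drive 4 (remaining 8 GB)
d11 (15 GB) → drive 5 (remaining 49 GB)
d12 (15 GB) → drive 5 (remaining 34 GB)
d13 (46 GB) → drive 6 (remaining 18 GB)
d14 (45 GB) → drive 7 (remaining 19 GB)
Final drives: [18,43] [17,15,8,6] [33] [34,10,12] [15,15] [46] [45].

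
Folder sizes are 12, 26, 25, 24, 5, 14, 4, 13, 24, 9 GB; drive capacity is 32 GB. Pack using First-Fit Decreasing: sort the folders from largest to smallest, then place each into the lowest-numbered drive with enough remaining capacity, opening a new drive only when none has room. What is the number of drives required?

Sorted descending: 26, 25, 24, 24, 14, 13, 12, 9, 5, 4.
Put 26 GB in drive 1; 6 GB remain.
Put 25 GB in drive 2; 7 GB remain.
Put 24 GB in drive 3; 8 GB remain.
Put 24 GB in drive 4; 8 GB remain.
Put 14 GB in drive 5; 18 GB remain.
Put 13 GB in drive 5; 5 GB remain.
Put 12 GB in drive 6; 20 GB remain.
Put 9 GB in drive 6; 11 GB remain.
Put 5 GB in drive 1; 1 GB remain.
Put 4 GB in drive 2; 3 GB remain.
Final drives: [26,5] [25,4] [24] [24] [14,13] [12,9].

6 drives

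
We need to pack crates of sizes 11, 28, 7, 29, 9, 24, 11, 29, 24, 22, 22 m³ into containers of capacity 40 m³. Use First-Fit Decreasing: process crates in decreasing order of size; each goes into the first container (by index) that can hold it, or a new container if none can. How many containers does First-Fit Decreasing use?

Sorted descending: 29, 29, 28, 24, 24, 22, 22, 11, 11, 9, 7.
29 m³ → container 1 (remaining 11 m³)
29 m³ → container 2 (remaining 11 m³)
28 m³ → container 3 (remaining 12 m³)
24 m³ → container 4 (remaining 16 m³)
24 m³ → container 5 (remaining 16 m³)
22 m³ → container 6 (remaining 18 m³)
22 m³ → container 7 (remaining 18 m³)
11 m³ → container 1 (remaining 0 m³)
11 m³ → container 2 (remaining 0 m³)
9 m³ → container 3 (remaining 3 m³)
7 m³ → container 4 (remaining 9 m³)
Final containers: [29,11] [29,11] [28,9] [24,7] [24] [22] [22].

7 containers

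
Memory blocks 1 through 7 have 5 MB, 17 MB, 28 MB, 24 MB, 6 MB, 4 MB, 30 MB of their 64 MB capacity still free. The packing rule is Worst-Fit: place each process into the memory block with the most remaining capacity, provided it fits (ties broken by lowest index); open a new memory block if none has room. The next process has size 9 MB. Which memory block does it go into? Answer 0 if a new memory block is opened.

Memory blocks with room: memory block 2 (17 MB), memory block 3 (28 MB), memory block 4 (24 MB), memory block 7 (30 MB).
Most room is memory block 7 with 30 MB free.

7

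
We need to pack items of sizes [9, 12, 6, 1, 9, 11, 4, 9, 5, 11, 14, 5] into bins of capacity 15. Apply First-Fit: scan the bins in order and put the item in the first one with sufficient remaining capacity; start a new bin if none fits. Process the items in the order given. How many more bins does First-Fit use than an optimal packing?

First-Fit: [9,6] [12,1] [9,4] [11] [9,5] [11] [14] [5] → 8 bins.
Total size 96; any packing needs at least ⌈96/15⌉ = 7 bins.
An optimal packing achieves that bound: [14,1] [12] [11,4] [11] [9,6] [9,5] [9,5] → 7 bins.
Excess: 8 − 7 = 1.

1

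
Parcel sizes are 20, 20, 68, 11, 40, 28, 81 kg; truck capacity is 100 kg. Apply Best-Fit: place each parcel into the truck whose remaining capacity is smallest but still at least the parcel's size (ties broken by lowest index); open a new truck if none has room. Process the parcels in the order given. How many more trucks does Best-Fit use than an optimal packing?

1

Best-Fit: [20,20,40] [68,11] [28] [81] → 4 trucks.
Total size 268 kg; any packing needs at least ⌈268/100⌉ = 3 trucks.
An optimal packing achieves that bound: [81,11] [68,28] [40,20,20] → 3 trucks.
Excess: 4 − 3 = 1.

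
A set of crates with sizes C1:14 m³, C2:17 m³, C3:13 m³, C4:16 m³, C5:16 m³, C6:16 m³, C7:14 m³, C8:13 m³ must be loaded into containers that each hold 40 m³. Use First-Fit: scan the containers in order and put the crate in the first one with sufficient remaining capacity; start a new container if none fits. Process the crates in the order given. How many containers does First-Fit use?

container 1: place C1 (14 m³), 26 m³ left
container 1: place C2 (17 m³), 9 m³ left
container 2: place C3 (13 m³), 27 m³ left
container 2: place C4 (16 m³), 11 m³ left
container 3: place C5 (16 m³), 24 m³ left
container 3: place C6 (16 m³), 8 m³ left
container 4: place C7 (14 m³), 26 m³ left
container 4: place C8 (13 m³), 13 m³ left
Final containers: [14,17] [13,16] [16,16] [14,13].

4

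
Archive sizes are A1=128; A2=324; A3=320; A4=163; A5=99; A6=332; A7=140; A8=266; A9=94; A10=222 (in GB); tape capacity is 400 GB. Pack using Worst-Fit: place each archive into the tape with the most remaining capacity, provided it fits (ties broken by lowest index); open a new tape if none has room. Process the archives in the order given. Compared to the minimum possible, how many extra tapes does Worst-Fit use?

1

Worst-Fit: [128,163,99] [324] [320] [332] [140,94] [266] [222] → 7 tapes.
Total size 2088 GB; any packing needs at least ⌈2088/400⌉ = 6 tapes.
An optimal packing achieves that bound: [332] [324] [320] [266,128] [222,163] [140,99,94] → 6 tapes.
Excess: 7 − 6 = 1.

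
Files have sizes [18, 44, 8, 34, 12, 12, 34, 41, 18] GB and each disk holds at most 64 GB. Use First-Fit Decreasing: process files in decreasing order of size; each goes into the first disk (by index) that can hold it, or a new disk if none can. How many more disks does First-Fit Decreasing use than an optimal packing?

0

First-Fit Decreasing: [44,18] [41,18] [34,12,12] [34,8] → 4 disks.
Total size 221 GB; any packing needs at least ⌈221/64⌉ = 4 disks.
So 4 is already optimal.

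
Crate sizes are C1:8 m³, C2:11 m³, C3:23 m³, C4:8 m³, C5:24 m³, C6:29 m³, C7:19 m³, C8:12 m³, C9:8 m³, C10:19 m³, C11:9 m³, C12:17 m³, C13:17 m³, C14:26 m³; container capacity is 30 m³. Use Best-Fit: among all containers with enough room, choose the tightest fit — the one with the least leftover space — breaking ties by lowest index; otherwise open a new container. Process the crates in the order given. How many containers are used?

Put C1 (8 m³) in container 1; 22 m³ remain.
Put C2 (11 m³) in container 1; 11 m³ remain.
Put C3 (23 m³) in container 2; 7 m³ remain.
Put C4 (8 m³) in container 1; 3 m³ remain.
Put C5 (24 m³) in container 3; 6 m³ remain.
Put C6 (29 m³) in container 4; 1 m³ remain.
Put C7 (19 m³) in container 5; 11 m³ remain.
Put C8 (12 m³) in container 6; 18 m³ remain.
Put C9 (8 m³) in container 5; 3 m³ remain.
Put C10 (19 m³) in container 7; 11 m³ remain.
Put C11 (9 m³) in container 7; 2 m³ remain.
Put C12 (17 m³) in container 6; 1 m³ remain.
Put C13 (17 m³) in container 8; 13 m³ remain.
Put C14 (26 m³) in container 9; 4 m³ remain.
Final containers: [8,11,8] [23] [24] [29] [19,8] [12,17] [19,9] [17] [26].

9 containers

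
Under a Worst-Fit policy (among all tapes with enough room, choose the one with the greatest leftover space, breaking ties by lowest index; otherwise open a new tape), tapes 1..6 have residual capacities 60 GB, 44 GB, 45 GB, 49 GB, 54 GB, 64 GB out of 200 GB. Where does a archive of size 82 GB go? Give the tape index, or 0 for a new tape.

No tape has ≥ 82 GB free, so a new tape is opened.

0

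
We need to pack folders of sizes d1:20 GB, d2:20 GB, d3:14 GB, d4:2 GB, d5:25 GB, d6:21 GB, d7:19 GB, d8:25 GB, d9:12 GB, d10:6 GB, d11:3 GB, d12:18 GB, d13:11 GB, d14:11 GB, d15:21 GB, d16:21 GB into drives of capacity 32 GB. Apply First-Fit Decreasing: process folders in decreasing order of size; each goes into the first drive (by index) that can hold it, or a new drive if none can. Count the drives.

9 drives

Sorted descending: 25, 25, 21, 21, 21, 20, 20, 19, 18, 14, 12, 11, 11, 6, 3, 2.
Put 25 GB in drive 1; 7 GB remain.
Put 25 GB in drive 2; 7 GB remain.
Put 21 GB in drive 3; 11 GB remain.
Put 21 GB in drive 4; 11 GB remain.
Put 21 GB in drive 5; 11 GB remain.
Put 20 GB in drive 6; 12 GB remain.
Put 20 GB in drive 7; 12 GB remain.
Put 19 GB in drive 8; 13 GB remain.
Put 18 GB in drive 9; 14 GB remain.
Put 14 GB in drive 9; 0 GB remain.
Put 12 GB in drive 6; 0 GB remain.
Put 11 GB in drive 3; 0 GB remain.
Put 11 GB in drive 4; 0 GB remain.
Put 6 GB in drive 1; 1 GB remain.
Put 3 GB in drive 2; 4 GB remain.
Put 2 GB in drive 2; 2 GB remain.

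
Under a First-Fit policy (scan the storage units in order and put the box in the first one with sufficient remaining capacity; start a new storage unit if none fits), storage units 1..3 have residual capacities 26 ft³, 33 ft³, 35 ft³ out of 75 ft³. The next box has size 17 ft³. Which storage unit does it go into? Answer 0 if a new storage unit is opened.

1

Storage units with room: storage unit 1 (26 ft³), storage unit 2 (33 ft³), storage unit 3 (35 ft³).
The first with room is storage unit 1.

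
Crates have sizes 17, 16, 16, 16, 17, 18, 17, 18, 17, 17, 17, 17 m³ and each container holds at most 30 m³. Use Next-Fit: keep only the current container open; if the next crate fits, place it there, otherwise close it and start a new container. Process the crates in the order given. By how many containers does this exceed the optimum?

0

Next-Fit: [17] [16] [16] [16] [17] [18] [17] [18] [17] [17] [17] [17] → 12 containers.
12 crates exceed 15 m³ (half the capacity), and no two of those can share a container, so at least 12 containers are needed.
So 12 is already optimal.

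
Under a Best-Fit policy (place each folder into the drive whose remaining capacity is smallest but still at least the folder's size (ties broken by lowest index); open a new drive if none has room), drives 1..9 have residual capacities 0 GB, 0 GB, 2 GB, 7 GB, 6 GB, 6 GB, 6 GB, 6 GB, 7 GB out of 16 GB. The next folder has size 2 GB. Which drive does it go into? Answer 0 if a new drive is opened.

3

Drives with room: drive 3 (2 GB), drive 4 (7 GB), drive 5 (6 GB), drive 6 (6 GB), drive 7 (6 GB), drive 8 (6 GB), drive 9 (7 GB).
Tightest fit is drive 3 with 2 GB free.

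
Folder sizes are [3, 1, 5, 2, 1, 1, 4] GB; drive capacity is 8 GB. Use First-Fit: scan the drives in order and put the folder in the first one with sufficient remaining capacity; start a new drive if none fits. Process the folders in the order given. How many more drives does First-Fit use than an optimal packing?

0

First-Fit: [3,1,2,1,1] [5] [4] → 3 drives.
Total size 17 GB; any packing needs at least ⌈17/8⌉ = 3 drives.
So 3 is already optimal.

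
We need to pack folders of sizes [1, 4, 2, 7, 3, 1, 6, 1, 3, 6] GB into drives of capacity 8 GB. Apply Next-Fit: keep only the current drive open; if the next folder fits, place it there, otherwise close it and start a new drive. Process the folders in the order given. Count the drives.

Put 1 GB in drive 1; 7 GB remain.
Put 4 GB in drive 1; 3 GB remain.
Put 2 GB in drive 1; 1 GB remain.
Put 7 GB in drive 2; 1 GB remain.
Put 3 GB in drive 3; 5 GB remain.
Put 1 GB in drive 3; 4 GB remain.
Put 6 GB in drive 4; 2 GB remain.
Put 1 GB in drive 4; 1 GB remain.
Put 3 GB in drive 5; 5 GB remain.
Put 6 GB in drive 6; 2 GB remain.

6 drives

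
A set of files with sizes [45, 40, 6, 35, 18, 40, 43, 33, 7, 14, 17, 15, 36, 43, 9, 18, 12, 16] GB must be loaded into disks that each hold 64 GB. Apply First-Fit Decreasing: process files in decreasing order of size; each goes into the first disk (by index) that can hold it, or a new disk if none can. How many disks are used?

8 disks

Sorted descending: 45, 43, 43, 40, 40, 36, 35, 33, 18, 18, 17, 16, 15, 14, 12, 9, 7, 6.
45 GB → disk 1 (remaining 19 GB)
43 GB → disk 2 (remaining 21 GB)
43 GB → disk 3 (remaining 21 GB)
40 GB → disk 4 (remaining 24 GB)
40 GB → disk 5 (remaining 24 GB)
36 GB → disk 6 (remaining 28 GB)
35 GB → disk 7 (remaining 29 GB)
33 GB → disk 8 (remaining 31 GB)
18 GB → disk 1 (remaining 1 GB)
18 GB → disk 2 (remaining 3 GB)
17 GB → disk 3 (remaining 4 GB)
16 GB → disk 4 (remaining 8 GB)
15 GB → disk 5 (remaining 9 GB)
14 GB → disk 6 (remaining 14 GB)
12 GB → disk 6 (remaining 2 GB)
9 GB → disk 5 (remaining 0 GB)
7 GB → disk 4 (remaining 1 GB)
6 GB → disk 7 (remaining 23 GB)
Final disks: [45,18] [43,18] [43,17] [40,16,7] [40,15,9] [36,14,12] [35,6] [33].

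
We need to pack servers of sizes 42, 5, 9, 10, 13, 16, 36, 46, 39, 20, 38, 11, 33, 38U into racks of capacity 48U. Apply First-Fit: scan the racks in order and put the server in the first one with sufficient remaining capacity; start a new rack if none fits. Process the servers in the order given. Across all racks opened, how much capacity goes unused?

76

42U → rack 1 (remaining 6U)
5U → rack 1 (remaining 1U)
9U → rack 2 (remaining 39U)
10U → rack 2 (remaining 29U)
13U → rack 2 (remaining 16U)
16U → rack 2 (remaining 0U)
36U → rack 3 (remaining 12U)
46U → rack 4 (remaining 2U)
39U → rack 5 (remaining 9U)
20U → rack 6 (remaining 28U)
38U → rack 7 (remaining 10U)
11U → rack 3 (remaining 1U)
33U → rack 8 (remaining 15U)
38U → rack 9 (remaining 10U)
9 racks × 48U = 432U; used 356U; unused 76U.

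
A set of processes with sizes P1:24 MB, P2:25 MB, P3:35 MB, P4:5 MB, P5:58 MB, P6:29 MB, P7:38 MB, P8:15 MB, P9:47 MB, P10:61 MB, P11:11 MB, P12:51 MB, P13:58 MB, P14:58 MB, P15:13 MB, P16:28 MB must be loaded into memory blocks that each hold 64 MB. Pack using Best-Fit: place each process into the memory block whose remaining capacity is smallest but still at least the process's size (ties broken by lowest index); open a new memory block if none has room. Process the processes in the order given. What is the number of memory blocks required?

10 memory blocks

Put P1 (24 MB) in memory block 1; 40 MB remain.
Put P2 (25 MB) in memory block 1; 15 MB remain.
Put P3 (35 MB) in memory block 2; 29 MB remain.
Put P4 (5 MB) in memory block 1; 10 MB remain.
Put P5 (58 MB) in memory block 3; 6 MB remain.
Put P6 (29 MB) in memory block 2; 0 MB remain.
Put P7 (38 MB) in memory block 4; 26 MB remain.
Put P8 (15 MB) in memory block 4; 11 MB remain.
Put P9 (47 MB) in memory block 5; 17 MB remain.
Put P10 (61 MB) in memory block 6; 3 MB remain.
Put P11 (11 MB) in memory block 4; 0 MB remain.
Put P12 (51 MB) in memory block 7; 13 MB remain.
Put P13 (58 MB) in memory block 8; 6 MB remain.
Put P14 (58 MB) in memory block 9; 6 MB remain.
Put P15 (13 MB) in memory block 7; 0 MB remain.
Put P16 (28 MB) in memory block 10; 36 MB remain.
Final memory blocks: [24,25,5] [35,29] [58] [38,15,11] [47] [61] [51,13] [58] [58] [28].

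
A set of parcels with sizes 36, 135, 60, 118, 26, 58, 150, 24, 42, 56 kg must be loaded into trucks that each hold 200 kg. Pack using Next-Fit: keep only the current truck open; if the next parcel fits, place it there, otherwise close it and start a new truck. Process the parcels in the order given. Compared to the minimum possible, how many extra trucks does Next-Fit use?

Next-Fit: [36,135] [60,118] [26,58] [150,24] [42,56] → 5 trucks.
Total size 705 kg; any packing needs at least ⌈705/200⌉ = 4 trucks.
An optimal packing achieves that bound: [150,42] [135,60] [118,58,24] [56,36,26] → 4 trucks.
Excess: 5 − 4 = 1.

1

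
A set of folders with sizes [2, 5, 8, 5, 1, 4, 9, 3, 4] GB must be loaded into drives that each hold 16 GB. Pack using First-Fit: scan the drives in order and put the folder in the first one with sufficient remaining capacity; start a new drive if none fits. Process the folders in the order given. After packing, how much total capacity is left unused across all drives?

2 GB → drive 1 (remaining 14 GB)
5 GB → drive 1 (remaining 9 GB)
8 GB → drive 1 (remaining 1 GB)
5 GB → drive 2 (remaining 11 GB)
1 GB → drive 1 (remaining 0 GB)
4 GB → drive 2 (remaining 7 GB)
9 GB → drive 3 (remaining 7 GB)
3 GB → drive 2 (remaining 4 GB)
4 GB → drive 2 (remaining 0 GB)
3 drives × 16 GB = 48 GB; used 41 GB; unused 7 GB.

7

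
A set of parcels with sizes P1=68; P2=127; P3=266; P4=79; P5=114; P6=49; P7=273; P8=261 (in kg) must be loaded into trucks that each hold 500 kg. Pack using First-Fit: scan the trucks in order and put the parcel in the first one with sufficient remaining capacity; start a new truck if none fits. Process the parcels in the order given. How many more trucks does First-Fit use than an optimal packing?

First-Fit: [68,127,266] [79,114,49] [273] [261] → 4 trucks.
Total size 1237 kg; any packing needs at least ⌈1237/500⌉ = 3 trucks.
An optimal packing achieves that bound: [273,127,79] [266,114,68,49] [261] → 3 trucks.
Excess: 4 − 3 = 1.

1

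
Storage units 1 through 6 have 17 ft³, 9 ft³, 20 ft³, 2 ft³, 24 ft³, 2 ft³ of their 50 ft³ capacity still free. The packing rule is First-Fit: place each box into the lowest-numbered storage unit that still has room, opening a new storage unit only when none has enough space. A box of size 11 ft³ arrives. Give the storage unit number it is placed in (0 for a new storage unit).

1

Storage units with room: storage unit 1 (17 ft³), storage unit 3 (20 ft³), storage unit 5 (24 ft³).
The first with room is storage unit 1.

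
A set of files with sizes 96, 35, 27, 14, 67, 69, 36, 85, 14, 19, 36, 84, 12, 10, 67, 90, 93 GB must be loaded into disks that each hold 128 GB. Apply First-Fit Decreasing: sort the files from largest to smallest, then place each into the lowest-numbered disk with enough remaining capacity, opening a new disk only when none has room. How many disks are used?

Sorted descending: 96, 93, 90, 85, 84, 69, 67, 67, 36, 36, 35, 27, 19, 14, 14, 12, 10.
disk 1: place 96 GB, 32 GB left
disk 2: place 93 GB, 35 GB left
disk 3: place 90 GB, 38 GB left
disk 4: place 85 GB, 43 GB left
disk 5: place 84 GB, 44 GB left
disk 6: place 69 GB, 59 GB left
disk 7: place 67 GB, 61 GB left
disk 8: place 67 GB, 61 GB left
disk 3: place 36 GB, 2 GB left
disk 4: place 36 GB, 7 GB left
disk 2: place 35 GB, 0 GB left
disk 1: place 27 GB, 5 GB left
disk 5: place 19 GB, 25 GB left
disk 5: place 14 GB, 11 GB left
disk 6: place 14 GB, 45 GB left
disk 6: place 12 GB, 33 GB left
disk 5: place 10 GB, 1 GB left
Final disks: [96,27] [93,35] [90,36] [85,36] [84,19,14,10] [69,14,12] [67] [67].

8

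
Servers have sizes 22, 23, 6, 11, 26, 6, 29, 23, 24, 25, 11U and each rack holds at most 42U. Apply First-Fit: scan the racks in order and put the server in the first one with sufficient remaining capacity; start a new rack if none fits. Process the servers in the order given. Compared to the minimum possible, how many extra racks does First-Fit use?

First-Fit: [22,6,11] [23,6,11] [26] [29] [23] [24] [25] → 7 racks.
7 servers exceed 21U (half the capacity), and no two of those can share a rack, so at least 7 racks are needed.
So 7 is already optimal.

0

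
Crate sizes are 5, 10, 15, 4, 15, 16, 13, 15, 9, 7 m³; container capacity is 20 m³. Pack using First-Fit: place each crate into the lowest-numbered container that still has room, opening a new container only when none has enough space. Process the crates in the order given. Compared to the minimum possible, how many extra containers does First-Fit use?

1

First-Fit: [5,10,4] [15] [15] [16] [13,7] [15] [9] → 7 containers.
Total size 109 m³; any packing needs at least ⌈109/20⌉ = 6 containers.
An optimal packing achieves that bound: [16,4] [15,5] [15] [15] [13,7] [10,9] → 6 containers.
Excess: 7 − 6 = 1.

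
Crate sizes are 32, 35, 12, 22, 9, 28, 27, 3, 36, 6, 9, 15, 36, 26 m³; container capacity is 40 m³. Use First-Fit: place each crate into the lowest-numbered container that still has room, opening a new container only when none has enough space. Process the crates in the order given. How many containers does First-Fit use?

container 1: place 32 m³, 8 m³ left
container 2: place 35 m³, 5 m³ left
container 3: place 12 m³, 28 m³ left
container 3: place 22 m³, 6 m³ left
container 4: place 9 m³, 31 m³ left
container 4: place 28 m³, 3 m³ left
container 5: place 27 m³, 13 m³ left
container 1: place 3 m³, 5 m³ left
container 6: place 36 m³, 4 m³ left
container 3: place 6 m³, 0 m³ left
container 5: place 9 m³, 4 m³ left
container 7: place 15 m³, 25 m³ left
container 8: place 36 m³, 4 m³ left
container 9: place 26 m³, 14 m³ left

9 containers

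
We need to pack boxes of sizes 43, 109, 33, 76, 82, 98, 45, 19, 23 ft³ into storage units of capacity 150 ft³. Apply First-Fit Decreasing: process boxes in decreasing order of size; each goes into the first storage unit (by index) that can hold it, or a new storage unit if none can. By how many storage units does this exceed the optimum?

First-Fit Decreasing: [109,33] [98,45] [82,43,23] [76,19] → 4 storage units.
Total size 528 ft³; any packing needs at least ⌈528/150⌉ = 4 storage units.
So 4 is already optimal.

0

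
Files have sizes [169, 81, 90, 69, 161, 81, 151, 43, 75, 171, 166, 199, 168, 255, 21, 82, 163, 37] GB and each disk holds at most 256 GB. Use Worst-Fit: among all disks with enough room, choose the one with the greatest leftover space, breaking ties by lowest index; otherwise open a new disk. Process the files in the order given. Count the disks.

Put 169 GB in disk 1; 87 GB remain.
Put 81 GB in disk 1; 6 GB remain.
Put 90 GB in disk 2; 166 GB remain.
Put 69 GB in disk 2; 97 GB remain.
Put 161 GB in disk 3; 95 GB remain.
Put 81 GB in disk 2; 16 GB remain.
Put 151 GB in disk 4; 105 GB remain.
Put 43 GB in disk 4; 62 GB remain.
Put 75 GB in disk 3; 20 GB remain.
Put 171 GB in disk 5; 85 GB remain.
Put 166 GB in disk 6; 90 GB remain.
Put 199 GB in disk 7; 57 GB remain.
Put 168 GB in disk 8; 88 GB remain.
Put 255 GB in disk 9; 1 GB remain.
Put 21 GB in disk 6; 69 GB remain.
Put 82 GB in disk 8; 6 GB remain.
Put 163 GB in disk 10; 93 GB remain.
Put 37 GB in disk 10; 56 GB remain.

10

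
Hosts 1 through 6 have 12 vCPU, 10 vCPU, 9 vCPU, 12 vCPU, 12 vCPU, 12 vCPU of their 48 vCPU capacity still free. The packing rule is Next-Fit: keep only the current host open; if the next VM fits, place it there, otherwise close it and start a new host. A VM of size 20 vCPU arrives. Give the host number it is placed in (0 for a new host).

Next-Fit only looks at host 6, which has 12 vCPU free.
20 vCPU does not fit, so a new host is opened.

0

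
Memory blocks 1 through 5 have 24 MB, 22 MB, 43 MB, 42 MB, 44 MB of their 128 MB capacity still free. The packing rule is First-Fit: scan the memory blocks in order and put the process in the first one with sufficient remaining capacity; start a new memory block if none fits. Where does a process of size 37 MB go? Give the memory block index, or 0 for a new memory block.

Memory blocks with room: memory block 3 (43 MB), memory block 4 (42 MB), memory block 5 (44 MB).
The first with room is memory block 3.

3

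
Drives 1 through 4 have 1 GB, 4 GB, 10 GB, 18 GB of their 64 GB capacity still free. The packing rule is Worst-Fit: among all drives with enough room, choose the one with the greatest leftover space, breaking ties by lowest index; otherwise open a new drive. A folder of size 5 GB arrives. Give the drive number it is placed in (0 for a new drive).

Drives with room: drive 3 (10 GB), drive 4 (18 GB).
Most room is drive 4 with 18 GB free.

4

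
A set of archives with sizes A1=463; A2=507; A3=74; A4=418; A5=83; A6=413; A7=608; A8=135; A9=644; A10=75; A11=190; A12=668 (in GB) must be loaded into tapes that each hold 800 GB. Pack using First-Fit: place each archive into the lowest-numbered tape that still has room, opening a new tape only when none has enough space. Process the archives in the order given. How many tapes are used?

A1 (463 GB) → tape 1 (remaining 337 GB)
A2 (507 GB) → tape 2 (remaining 293 GB)
A3 (74 GB) → tape 1 (remaining 263 GB)
A4 (418 GB) → tape 3 (remaining 382 GB)
A5 (83 GB) → tape 1 (remaining 180 GB)
A6 (413 GB) → tape 4 (remaining 387 GB)
A7 (608 GB) → tape 5 (remaining 192 GB)
A8 (135 GB) → tape 1 (remaining 45 GB)
A9 (644 GB) → tape 6 (remaining 156 GB)
A10 (75 GB) → tape 2 (remaining 218 GB)
A11 (190 GB) → tape 2 (remaining 28 GB)
A12 (668 GB) → tape 7 (remaining 132 GB)

7 tapes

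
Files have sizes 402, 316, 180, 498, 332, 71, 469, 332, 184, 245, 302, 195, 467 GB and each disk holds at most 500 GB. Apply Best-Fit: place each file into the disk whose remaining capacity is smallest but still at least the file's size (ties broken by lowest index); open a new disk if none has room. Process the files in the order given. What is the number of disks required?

9

disk 1: place 402 GB, 98 GB left
disk 2: place 316 GB, 184 GB left
disk 2: place 180 GB, 4 GB left
disk 3: place 498 GB, 2 GB left
disk 4: place 332 GB, 168 GB left
disk 1: place 71 GB, 27 GB left
disk 5: place 469 GB, 31 GB left
disk 6: place 332 GB, 168 GB left
disk 7: place 184 GB, 316 GB left
disk 7: place 245 GB, 71 GB left
disk 8: place 302 GB, 198 GB left
disk 8: place 195 GB, 3 GB left
disk 9: place 467 GB, 33 GB left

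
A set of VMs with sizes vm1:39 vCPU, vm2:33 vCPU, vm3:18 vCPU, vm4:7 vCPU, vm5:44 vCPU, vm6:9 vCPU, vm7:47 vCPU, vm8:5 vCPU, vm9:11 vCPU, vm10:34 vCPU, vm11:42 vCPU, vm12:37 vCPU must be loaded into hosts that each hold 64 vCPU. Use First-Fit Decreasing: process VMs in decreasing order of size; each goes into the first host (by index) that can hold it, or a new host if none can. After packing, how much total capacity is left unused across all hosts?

Sorted descending: 47, 44, 42, 39, 37, 34, 33, 18, 11, 9, 7, 5.
47 vCPU → host 1 (remaining 17 vCPU)
44 vCPU → host 2 (remaining 20 vCPU)
42 vCPU → host 3 (remaining 22 vCPU)
39 vCPU → host 4 (remaining 25 vCPU)
37 vCPU → host 5 (remaining 27 vCPU)
34 vCPU → host 6 (remaining 30 vCPU)
33 vCPU → host 7 (remaining 31 vCPU)
18 vCPU → host 2 (remaining 2 vCPU)
11 vCPU → host 1 (remaining 6 vCPU)
9 vCPU → host 3 (remaining 13 vCPU)
7 vCPU → host 3 (remaining 6 vCPU)
5 vCPU → host 1 (remaining 1 vCPU)
7 hosts × 64 vCPU = 448 vCPU; used 326 vCPU; unused 122 vCPU.

122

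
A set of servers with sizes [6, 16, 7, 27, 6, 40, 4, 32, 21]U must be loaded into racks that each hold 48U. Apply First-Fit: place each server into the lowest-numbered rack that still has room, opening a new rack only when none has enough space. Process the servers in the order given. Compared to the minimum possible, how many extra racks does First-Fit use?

First-Fit: [6,16,7,6,4] [27,21] [40] [32] → 4 racks.
Total size 159U; any packing needs at least ⌈159/48⌉ = 4 racks.
So 4 is already optimal.

0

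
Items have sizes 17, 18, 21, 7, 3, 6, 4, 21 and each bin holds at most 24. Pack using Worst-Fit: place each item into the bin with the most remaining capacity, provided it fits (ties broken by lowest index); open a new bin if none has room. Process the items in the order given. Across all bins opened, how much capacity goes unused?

bin 1: place 17, 7 left
bin 2: place 18, 6 left
bin 3: place 21, 3 left
bin 1: place 7, 0 left
bin 2: place 3, 3 left
bin 4: place 6, 18 left
bin 4: place 4, 14 left
bin 5: place 21, 3 left
5 bins × 24 = 120; used 97; unused 23.

23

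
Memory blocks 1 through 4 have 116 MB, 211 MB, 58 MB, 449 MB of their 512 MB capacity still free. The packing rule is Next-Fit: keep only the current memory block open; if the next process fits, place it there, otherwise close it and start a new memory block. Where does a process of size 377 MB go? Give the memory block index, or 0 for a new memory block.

4

Next-Fit only looks at memory block 4, which has 449 MB free.
377 MB fits there.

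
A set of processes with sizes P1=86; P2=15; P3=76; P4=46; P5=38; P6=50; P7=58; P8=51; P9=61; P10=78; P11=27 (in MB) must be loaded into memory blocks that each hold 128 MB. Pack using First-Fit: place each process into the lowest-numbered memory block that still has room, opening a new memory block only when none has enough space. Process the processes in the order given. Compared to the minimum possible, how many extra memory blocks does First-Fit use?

1

First-Fit: [86,15,27] [76,46] [38,50] [58,51] [61] [78] → 6 memory blocks.
Total size 586 MB; any packing needs at least ⌈586/128⌉ = 5 memory blocks.
An optimal packing achieves that bound: [86,38] [78,50] [76,51] [61,58] [46,27,15] → 5 memory blocks.
Excess: 6 − 5 = 1.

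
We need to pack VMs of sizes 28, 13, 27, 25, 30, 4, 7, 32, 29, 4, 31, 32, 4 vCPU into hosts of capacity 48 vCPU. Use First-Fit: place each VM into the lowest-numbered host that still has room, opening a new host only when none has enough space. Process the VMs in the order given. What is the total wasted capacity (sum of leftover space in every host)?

118

Put 28 vCPU in host 1; 20 vCPU remain.
Put 13 vCPU in host 1; 7 vCPU remain.
Put 27 vCPU in host 2; 21 vCPU remain.
Put 25 vCPU in host 3; 23 vCPU remain.
Put 30 vCPU in host 4; 18 vCPU remain.
Put 4 vCPU in host 1; 3 vCPU remain.
Put 7 vCPU in host 2; 14 vCPU remain.
Put 32 vCPU in host 5; 16 vCPU remain.
Put 29 vCPU in host 6; 19 vCPU remain.
Put 4 vCPU in host 2; 10 vCPU remain.
Put 31 vCPU in host 7; 17 vCPU remain.
Put 32 vCPU in host 8; 16 vCPU remain.
Put 4 vCPU in host 2; 6 vCPU remain.
8 hosts × 48 vCPU = 384 vCPU; used 266 vCPU; unused 118 vCPU.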